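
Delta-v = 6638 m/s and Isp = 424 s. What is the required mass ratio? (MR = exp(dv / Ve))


Ve = 424 * 9.81 = 4159.44 m/s
MR = exp(6638 / 4159.44) = 4.933

4.933


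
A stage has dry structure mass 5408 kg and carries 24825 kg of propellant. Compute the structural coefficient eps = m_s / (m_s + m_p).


eps = 5408 / (5408 + 24825) = 0.1789

0.1789


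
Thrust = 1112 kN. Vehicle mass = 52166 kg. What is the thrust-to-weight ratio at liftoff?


TWR = 1112000 / (52166 * 9.81) = 2.17

2.17


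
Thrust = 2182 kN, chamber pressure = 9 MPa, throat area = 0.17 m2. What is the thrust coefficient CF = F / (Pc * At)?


CF = 2182000 / (9e6 * 0.17) = 1.43

1.43


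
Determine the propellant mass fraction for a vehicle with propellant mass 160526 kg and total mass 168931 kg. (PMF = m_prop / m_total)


PMF = 160526 / 168931 = 0.95

0.95


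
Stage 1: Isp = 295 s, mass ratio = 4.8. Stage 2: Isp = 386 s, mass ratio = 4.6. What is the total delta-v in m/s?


dV1 = 295 * 9.81 * ln(4.8) = 4539.5 m/s
dV2 = 386 * 9.81 * ln(4.6) = 5778.7 m/s
Total dV = 4539.5 + 5778.7 = 10318.2 m/s ~ 10318 m/s

10318 m/s


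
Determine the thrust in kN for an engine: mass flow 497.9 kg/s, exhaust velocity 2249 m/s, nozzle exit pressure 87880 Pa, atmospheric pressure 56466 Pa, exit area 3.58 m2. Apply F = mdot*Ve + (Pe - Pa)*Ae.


F = 497.9 * 2249 + (87880 - 56466) * 3.58 = 1.2322e+06 N = 1232.2 kN

1232.2 kN


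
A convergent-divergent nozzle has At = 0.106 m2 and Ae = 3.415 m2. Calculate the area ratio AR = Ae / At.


AR = 3.415 / 0.106 = 32.2

32.2


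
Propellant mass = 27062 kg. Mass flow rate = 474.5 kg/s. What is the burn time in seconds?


tb = 27062 / 474.5 = 57.0 s

57.0 s


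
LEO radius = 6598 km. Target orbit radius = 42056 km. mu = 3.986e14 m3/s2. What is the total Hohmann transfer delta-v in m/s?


V1 = sqrt(mu/r1) = 7772.53 m/s
dV1 = V1*(sqrt(2*r2/(r1+r2)) - 1) = 2447.03 m/s
V2 = sqrt(mu/r2) = 3078.61 m/s
dV2 = V2*(1 - sqrt(2*r1/(r1+r2))) = 1475.3 m/s
Total dV = 3922 m/s

3922 m/s


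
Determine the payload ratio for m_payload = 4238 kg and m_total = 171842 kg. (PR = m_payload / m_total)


PR = 4238 / 171842 = 0.0247

0.0247


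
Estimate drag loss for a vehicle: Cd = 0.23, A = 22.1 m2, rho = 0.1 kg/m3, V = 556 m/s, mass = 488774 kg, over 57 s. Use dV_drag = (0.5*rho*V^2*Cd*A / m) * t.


D = 0.5 * 0.1 * 556^2 * 0.23 * 22.1 = 78566.91 N
a = 78566.91 / 488774 = 0.1607 m/s2
dV = 0.1607 * 57 = 9.2 m/s

9.2 m/s


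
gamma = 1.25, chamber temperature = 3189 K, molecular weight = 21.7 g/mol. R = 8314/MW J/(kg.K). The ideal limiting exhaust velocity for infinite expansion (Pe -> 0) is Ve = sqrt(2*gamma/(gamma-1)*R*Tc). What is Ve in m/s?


R = 8314 / 21.7 = 383.13 J/(kg.K)
Ve = sqrt(2 * 1.25 / (1.25 - 1) * 383.13 * 3189) = 3495 m/s

3495 m/s


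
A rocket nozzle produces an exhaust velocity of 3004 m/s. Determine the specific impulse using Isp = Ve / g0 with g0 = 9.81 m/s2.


Isp = Ve / g0 = 3004 / 9.81 = 306.2 s

306.2 s


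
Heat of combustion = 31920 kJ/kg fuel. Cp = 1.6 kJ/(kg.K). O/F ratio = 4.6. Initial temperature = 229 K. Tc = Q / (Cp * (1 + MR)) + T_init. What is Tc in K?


Tc = 31920 / (1.6 * (1 + 4.6)) + 229 = 3792 K

3792 K


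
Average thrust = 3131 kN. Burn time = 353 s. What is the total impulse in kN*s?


It = 3131 * 353 = 1105243 kN*s

1105243 kN*s


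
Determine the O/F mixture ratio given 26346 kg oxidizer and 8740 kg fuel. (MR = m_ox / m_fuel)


MR = 26346 / 8740 = 3.01

3.01


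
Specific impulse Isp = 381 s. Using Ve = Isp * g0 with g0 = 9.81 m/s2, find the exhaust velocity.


Ve = Isp * g0 = 381 * 9.81 = 3737.6 m/s

3737.6 m/s


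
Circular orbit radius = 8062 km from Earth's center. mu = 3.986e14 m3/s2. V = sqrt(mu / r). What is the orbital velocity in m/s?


V = sqrt(3.986e14 / 8062000) = 7031 m/s

7031 m/s


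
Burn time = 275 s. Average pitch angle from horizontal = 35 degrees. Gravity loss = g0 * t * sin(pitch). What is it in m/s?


GL = 9.81 * 275 * sin(35 deg) = 1547 m/s

1547 m/s


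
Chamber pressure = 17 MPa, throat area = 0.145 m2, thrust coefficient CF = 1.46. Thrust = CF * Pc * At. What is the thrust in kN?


F = 1.46 * 17e6 * 0.145 = 3.5989e+06 N = 3598.9 kN

3598.9 kN


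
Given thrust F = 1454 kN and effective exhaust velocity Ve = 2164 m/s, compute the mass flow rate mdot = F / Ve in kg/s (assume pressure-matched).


mdot = F / Ve = 1454000 / 2164 = 671.9 kg/s

671.9 kg/s


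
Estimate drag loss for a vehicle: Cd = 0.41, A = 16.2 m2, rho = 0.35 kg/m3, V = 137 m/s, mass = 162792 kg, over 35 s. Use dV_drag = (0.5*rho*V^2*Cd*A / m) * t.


D = 0.5 * 0.35 * 137^2 * 0.41 * 16.2 = 21816.15 N
a = 21816.15 / 162792 = 0.134 m/s2
dV = 0.134 * 35 = 4.7 m/s

4.7 m/s


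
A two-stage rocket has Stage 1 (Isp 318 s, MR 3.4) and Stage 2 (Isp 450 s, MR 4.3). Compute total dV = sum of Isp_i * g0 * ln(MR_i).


dV1 = 318 * 9.81 * ln(3.4) = 3817.7 m/s
dV2 = 450 * 9.81 * ln(4.3) = 6439.1 m/s
Total dV = 3817.7 + 6439.1 = 10256.8 m/s ~ 10257 m/s

10257 m/s


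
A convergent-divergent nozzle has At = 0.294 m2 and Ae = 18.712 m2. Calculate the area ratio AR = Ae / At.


AR = 18.712 / 0.294 = 63.6

63.6


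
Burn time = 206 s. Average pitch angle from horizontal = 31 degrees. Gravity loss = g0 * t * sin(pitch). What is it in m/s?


GL = 9.81 * 206 * sin(31 deg) = 1041 m/s

1041 m/s


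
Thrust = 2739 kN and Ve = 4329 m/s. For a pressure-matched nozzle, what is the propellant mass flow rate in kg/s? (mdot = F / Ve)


mdot = F / Ve = 2739000 / 4329 = 632.7 kg/s

632.7 kg/s


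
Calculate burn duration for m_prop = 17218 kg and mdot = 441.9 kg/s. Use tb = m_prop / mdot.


tb = 17218 / 441.9 = 39.0 s

39.0 s


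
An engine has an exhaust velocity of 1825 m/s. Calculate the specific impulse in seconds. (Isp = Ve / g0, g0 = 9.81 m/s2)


Isp = Ve / g0 = 1825 / 9.81 = 186.0 s

186.0 s


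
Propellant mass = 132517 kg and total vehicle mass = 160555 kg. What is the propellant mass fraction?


PMF = 132517 / 160555 = 0.825

0.825


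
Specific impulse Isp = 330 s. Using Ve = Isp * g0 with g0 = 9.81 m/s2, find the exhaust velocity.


Ve = Isp * g0 = 330 * 9.81 = 3237.3 m/s

3237.3 m/s


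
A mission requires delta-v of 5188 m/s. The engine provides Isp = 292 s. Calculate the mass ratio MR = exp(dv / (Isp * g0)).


Ve = 292 * 9.81 = 2864.52 m/s
MR = exp(5188 / 2864.52) = 6.117

6.117


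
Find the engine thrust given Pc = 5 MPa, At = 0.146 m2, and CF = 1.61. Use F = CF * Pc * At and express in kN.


F = 1.61 * 5e6 * 0.146 = 1.1753e+06 N = 1175.3 kN

1175.3 kN


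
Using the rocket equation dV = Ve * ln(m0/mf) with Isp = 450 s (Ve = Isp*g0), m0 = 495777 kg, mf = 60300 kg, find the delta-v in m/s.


Ve = 450 * 9.81 = 4414.5 m/s
dV = 4414.5 * ln(495777/60300) = 9300 m/s

9300 m/s


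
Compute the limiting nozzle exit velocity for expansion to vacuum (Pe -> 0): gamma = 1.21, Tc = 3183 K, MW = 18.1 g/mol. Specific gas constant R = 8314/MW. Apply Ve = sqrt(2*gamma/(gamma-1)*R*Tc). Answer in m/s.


R = 8314 / 18.1 = 459.34 J/(kg.K)
Ve = sqrt(2 * 1.21 / (1.21 - 1) * 459.34 * 3183) = 4105 m/s

4105 m/s


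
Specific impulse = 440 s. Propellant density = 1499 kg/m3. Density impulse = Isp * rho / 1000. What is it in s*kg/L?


rho*Isp = 440 * 1499 / 1000 = 660 s*kg/L

660 s*kg/L


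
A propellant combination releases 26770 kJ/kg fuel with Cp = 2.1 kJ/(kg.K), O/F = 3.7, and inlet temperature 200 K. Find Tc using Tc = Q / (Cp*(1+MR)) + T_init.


Tc = 26770 / (2.1 * (1 + 3.7)) + 200 = 2912 K

2912 K


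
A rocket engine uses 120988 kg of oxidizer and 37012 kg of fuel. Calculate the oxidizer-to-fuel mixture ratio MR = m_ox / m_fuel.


MR = 120988 / 37012 = 3.27

3.27


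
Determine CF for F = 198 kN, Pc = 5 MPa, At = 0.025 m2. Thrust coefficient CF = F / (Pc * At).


CF = 198000 / (5e6 * 0.025) = 1.58

1.58


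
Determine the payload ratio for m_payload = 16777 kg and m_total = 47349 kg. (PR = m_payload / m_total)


PR = 16777 / 47349 = 0.3543

0.3543


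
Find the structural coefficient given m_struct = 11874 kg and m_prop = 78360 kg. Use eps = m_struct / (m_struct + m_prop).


eps = 11874 / (11874 + 78360) = 0.1316

0.1316


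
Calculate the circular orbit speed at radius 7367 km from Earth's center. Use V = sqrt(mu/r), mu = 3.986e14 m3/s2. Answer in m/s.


V = sqrt(3.986e14 / 7367000) = 7356 m/s

7356 m/s


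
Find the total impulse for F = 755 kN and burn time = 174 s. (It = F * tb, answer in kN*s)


It = 755 * 174 = 131370 kN*s

131370 kN*s


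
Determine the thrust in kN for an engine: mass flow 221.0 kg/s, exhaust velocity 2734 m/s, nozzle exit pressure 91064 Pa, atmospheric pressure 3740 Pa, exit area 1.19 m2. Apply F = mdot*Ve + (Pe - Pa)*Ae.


F = 221.0 * 2734 + (91064 - 3740) * 1.19 = 708130.0 N = 708.1 kN

708.1 kN


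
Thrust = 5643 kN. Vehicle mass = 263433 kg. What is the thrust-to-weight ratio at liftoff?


TWR = 5643000 / (263433 * 9.81) = 2.18

2.18


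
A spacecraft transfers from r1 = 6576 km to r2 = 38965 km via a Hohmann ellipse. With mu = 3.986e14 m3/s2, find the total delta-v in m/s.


V1 = sqrt(mu/r1) = 7785.52 m/s
dV1 = V1*(sqrt(2*r2/(r1+r2)) - 1) = 2398.96 m/s
V2 = sqrt(mu/r2) = 3198.39 m/s
dV2 = V2*(1 - sqrt(2*r1/(r1+r2))) = 1479.59 m/s
Total dV = 3879 m/s

3879 m/s


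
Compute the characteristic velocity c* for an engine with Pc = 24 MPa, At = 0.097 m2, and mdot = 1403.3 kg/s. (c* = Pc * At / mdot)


c* = 24e6 * 0.097 / 1403.3 = 1659 m/s

1659 m/s


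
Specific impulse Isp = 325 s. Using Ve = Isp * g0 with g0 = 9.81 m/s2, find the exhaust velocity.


Ve = Isp * g0 = 325 * 9.81 = 3188.2 m/s

3188.2 m/s


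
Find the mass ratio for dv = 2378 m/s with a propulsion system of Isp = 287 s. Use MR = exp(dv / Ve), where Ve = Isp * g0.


Ve = 287 * 9.81 = 2815.47 m/s
MR = exp(2378 / 2815.47) = 2.327

2.327


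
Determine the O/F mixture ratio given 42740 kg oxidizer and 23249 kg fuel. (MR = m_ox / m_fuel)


MR = 42740 / 23249 = 1.84

1.84


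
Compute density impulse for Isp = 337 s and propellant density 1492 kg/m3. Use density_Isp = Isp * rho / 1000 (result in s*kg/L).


rho*Isp = 337 * 1492 / 1000 = 503 s*kg/L

503 s*kg/L


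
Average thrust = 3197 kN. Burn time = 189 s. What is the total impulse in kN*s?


It = 3197 * 189 = 604233 kN*s

604233 kN*s


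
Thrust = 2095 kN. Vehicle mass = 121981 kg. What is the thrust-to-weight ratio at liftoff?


TWR = 2095000 / (121981 * 9.81) = 1.75

1.75


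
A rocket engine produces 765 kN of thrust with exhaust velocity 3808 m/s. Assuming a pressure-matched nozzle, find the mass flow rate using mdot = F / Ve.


mdot = F / Ve = 765000 / 3808 = 200.9 kg/s

200.9 kg/s


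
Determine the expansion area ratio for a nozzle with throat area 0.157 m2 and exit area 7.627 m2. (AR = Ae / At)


AR = 7.627 / 0.157 = 48.6

48.6


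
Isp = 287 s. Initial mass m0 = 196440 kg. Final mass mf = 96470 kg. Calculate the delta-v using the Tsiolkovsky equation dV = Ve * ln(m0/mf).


Ve = 287 * 9.81 = 2815.47 m/s
dV = 2815.47 * ln(196440/96470) = 2002 m/s

2002 m/s


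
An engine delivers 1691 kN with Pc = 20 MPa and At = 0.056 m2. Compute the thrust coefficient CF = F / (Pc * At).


CF = 1691000 / (20e6 * 0.056) = 1.51

1.51


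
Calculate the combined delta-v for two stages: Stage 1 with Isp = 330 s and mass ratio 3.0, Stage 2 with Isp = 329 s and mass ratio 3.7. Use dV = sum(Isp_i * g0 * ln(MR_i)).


dV1 = 330 * 9.81 * ln(3.0) = 3556.5 m/s
dV2 = 329 * 9.81 * ln(3.7) = 4222.6 m/s
Total dV = 3556.5 + 4222.6 = 7779.1 m/s ~ 7779 m/s

7779 m/s


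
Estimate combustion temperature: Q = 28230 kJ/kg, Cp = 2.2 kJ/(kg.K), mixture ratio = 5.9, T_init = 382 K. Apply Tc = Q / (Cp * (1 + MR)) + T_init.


Tc = 28230 / (2.2 * (1 + 5.9)) + 382 = 2242 K

2242 K


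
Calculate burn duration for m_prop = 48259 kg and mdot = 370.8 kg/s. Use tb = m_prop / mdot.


tb = 48259 / 370.8 = 130.1 s

130.1 s


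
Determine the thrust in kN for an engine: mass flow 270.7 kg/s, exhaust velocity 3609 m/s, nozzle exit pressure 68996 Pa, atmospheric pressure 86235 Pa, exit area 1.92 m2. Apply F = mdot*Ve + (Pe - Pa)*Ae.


F = 270.7 * 3609 + (68996 - 86235) * 1.92 = 943857.0 N = 943.9 kN

943.9 kN


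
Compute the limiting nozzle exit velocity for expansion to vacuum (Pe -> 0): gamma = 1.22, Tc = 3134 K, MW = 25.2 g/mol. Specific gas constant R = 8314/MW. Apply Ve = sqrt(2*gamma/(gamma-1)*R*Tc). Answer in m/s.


R = 8314 / 25.2 = 329.92 J/(kg.K)
Ve = sqrt(2 * 1.22 / (1.22 - 1) * 329.92 * 3134) = 3386 m/s

3386 m/s


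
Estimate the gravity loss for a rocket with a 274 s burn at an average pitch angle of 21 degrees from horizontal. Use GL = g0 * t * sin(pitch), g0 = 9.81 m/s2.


GL = 9.81 * 274 * sin(21 deg) = 963 m/s

963 m/s


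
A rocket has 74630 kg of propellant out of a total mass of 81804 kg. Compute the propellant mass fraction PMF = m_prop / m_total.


PMF = 74630 / 81804 = 0.912

0.912


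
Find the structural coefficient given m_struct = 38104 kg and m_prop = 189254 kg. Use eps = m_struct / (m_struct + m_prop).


eps = 38104 / (38104 + 189254) = 0.1676

0.1676


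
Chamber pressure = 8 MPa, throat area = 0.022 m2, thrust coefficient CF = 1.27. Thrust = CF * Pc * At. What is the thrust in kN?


F = 1.27 * 8e6 * 0.022 = 223520.0 N = 223.5 kN

223.5 kN


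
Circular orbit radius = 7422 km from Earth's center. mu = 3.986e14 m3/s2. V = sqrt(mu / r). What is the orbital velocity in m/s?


V = sqrt(3.986e14 / 7422000) = 7328 m/s

7328 m/s


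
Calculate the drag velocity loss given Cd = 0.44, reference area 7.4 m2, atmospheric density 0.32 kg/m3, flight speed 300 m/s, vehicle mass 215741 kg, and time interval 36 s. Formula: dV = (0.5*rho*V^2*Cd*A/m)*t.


D = 0.5 * 0.32 * 300^2 * 0.44 * 7.4 = 46886.4 N
a = 46886.4 / 215741 = 0.2173 m/s2
dV = 0.2173 * 36 = 7.8 m/s

7.8 m/s


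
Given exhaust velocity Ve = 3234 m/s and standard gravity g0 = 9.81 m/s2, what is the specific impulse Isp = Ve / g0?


Isp = Ve / g0 = 3234 / 9.81 = 329.7 s

329.7 s


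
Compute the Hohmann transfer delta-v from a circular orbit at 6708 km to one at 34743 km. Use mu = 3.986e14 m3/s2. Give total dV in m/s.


V1 = sqrt(mu/r1) = 7708.54 m/s
dV1 = V1*(sqrt(2*r2/(r1+r2)) - 1) = 2271.98 m/s
V2 = sqrt(mu/r2) = 3387.15 m/s
dV2 = V2*(1 - sqrt(2*r1/(r1+r2))) = 1460.17 m/s
Total dV = 3732 m/s

3732 m/s


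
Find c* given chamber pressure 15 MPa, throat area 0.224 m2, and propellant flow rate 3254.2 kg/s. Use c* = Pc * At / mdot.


c* = 15e6 * 0.224 / 3254.2 = 1033 m/s

1033 m/s


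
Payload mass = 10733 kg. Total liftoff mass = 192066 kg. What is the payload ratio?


PR = 10733 / 192066 = 0.0559

0.0559


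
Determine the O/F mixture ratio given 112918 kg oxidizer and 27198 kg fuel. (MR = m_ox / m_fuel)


MR = 112918 / 27198 = 4.15

4.15


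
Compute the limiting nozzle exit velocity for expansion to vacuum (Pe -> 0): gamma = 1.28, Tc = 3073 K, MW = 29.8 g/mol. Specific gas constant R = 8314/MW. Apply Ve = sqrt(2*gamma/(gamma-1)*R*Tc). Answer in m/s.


R = 8314 / 29.8 = 278.99 J/(kg.K)
Ve = sqrt(2 * 1.28 / (1.28 - 1) * 278.99 * 3073) = 2800 m/s

2800 m/s


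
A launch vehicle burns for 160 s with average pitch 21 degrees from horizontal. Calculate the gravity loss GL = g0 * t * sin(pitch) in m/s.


GL = 9.81 * 160 * sin(21 deg) = 562 m/s

562 m/s


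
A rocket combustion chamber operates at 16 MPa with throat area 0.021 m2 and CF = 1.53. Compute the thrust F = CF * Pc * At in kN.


F = 1.53 * 16e6 * 0.021 = 514080.0 N = 514.1 kN

514.1 kN


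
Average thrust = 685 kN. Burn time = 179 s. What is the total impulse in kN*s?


It = 685 * 179 = 122615 kN*s

122615 kN*s


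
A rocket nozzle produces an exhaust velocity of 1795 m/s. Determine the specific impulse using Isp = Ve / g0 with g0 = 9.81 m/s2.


Isp = Ve / g0 = 1795 / 9.81 = 183.0 s

183.0 s


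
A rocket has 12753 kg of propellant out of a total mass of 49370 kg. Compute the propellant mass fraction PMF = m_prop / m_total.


PMF = 12753 / 49370 = 0.258

0.258


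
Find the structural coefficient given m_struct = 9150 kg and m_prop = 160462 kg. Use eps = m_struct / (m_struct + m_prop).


eps = 9150 / (9150 + 160462) = 0.0539

0.0539


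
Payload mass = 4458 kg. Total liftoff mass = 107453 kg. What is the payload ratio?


PR = 4458 / 107453 = 0.0415

0.0415


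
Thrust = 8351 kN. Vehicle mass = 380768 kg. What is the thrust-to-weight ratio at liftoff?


TWR = 8351000 / (380768 * 9.81) = 2.24

2.24


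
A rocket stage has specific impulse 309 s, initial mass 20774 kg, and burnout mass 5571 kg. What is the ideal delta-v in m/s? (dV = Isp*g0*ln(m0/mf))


Ve = 309 * 9.81 = 3031.29 m/s
dV = 3031.29 * ln(20774/5571) = 3990 m/s

3990 m/s


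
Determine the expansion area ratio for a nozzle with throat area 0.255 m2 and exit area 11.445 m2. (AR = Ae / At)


AR = 11.445 / 0.255 = 44.9

44.9


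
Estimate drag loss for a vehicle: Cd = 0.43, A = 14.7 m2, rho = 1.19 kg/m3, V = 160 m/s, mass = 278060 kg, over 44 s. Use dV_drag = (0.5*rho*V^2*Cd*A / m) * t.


D = 0.5 * 1.19 * 160^2 * 0.43 * 14.7 = 96281.47 N
a = 96281.47 / 278060 = 0.3463 m/s2
dV = 0.3463 * 44 = 15.2 m/s

15.2 m/s


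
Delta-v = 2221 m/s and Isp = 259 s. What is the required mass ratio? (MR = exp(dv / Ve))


Ve = 259 * 9.81 = 2540.79 m/s
MR = exp(2221 / 2540.79) = 2.397

2.397


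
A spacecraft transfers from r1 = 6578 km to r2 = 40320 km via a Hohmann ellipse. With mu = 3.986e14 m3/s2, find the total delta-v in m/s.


V1 = sqrt(mu/r1) = 7784.34 m/s
dV1 = V1*(sqrt(2*r2/(r1+r2)) - 1) = 2423.17 m/s
V2 = sqrt(mu/r2) = 3144.19 m/s
dV2 = V2*(1 - sqrt(2*r1/(r1+r2))) = 1478.88 m/s
Total dV = 3902 m/s

3902 m/s


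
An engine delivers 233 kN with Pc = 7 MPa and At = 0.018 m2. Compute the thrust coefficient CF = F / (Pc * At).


CF = 233000 / (7e6 * 0.018) = 1.85

1.85


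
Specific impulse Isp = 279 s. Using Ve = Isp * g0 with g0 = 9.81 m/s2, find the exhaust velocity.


Ve = Isp * g0 = 279 * 9.81 = 2737.0 m/s

2737.0 m/s


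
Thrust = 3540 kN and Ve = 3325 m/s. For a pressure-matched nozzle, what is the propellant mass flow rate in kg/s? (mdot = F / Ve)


mdot = F / Ve = 3540000 / 3325 = 1064.7 kg/s

1064.7 kg/s


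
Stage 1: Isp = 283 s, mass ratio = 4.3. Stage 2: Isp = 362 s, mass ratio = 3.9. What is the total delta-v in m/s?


dV1 = 283 * 9.81 * ln(4.3) = 4049.5 m/s
dV2 = 362 * 9.81 * ln(3.9) = 4833.1 m/s
Total dV = 4049.5 + 4833.1 = 8882.6 m/s ~ 8883 m/s

8883 m/s


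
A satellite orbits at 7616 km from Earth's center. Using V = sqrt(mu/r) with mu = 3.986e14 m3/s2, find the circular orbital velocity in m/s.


V = sqrt(3.986e14 / 7616000) = 7234 m/s

7234 m/s


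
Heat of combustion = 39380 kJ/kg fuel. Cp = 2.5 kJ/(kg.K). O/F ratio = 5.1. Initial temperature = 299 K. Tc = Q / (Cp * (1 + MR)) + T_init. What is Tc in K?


Tc = 39380 / (2.5 * (1 + 5.1)) + 299 = 2881 K

2881 K


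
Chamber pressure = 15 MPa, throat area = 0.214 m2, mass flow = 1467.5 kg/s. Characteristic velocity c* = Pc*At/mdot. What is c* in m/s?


c* = 15e6 * 0.214 / 1467.5 = 2187 m/s

2187 m/s


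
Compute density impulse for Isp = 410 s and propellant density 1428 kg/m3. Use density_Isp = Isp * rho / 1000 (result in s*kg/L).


rho*Isp = 410 * 1428 / 1000 = 585 s*kg/L

585 s*kg/L


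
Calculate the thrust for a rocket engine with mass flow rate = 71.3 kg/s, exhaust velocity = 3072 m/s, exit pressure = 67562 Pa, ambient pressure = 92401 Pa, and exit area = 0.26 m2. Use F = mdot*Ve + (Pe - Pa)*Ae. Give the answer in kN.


F = 71.3 * 3072 + (67562 - 92401) * 0.26 = 212575.0 N = 212.6 kN

212.6 kN


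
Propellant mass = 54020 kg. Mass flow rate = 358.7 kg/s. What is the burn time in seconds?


tb = 54020 / 358.7 = 150.6 s

150.6 s


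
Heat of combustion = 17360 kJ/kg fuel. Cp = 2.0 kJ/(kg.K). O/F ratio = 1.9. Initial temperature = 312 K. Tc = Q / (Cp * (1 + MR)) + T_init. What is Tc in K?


Tc = 17360 / (2.0 * (1 + 1.9)) + 312 = 3305 K

3305 K


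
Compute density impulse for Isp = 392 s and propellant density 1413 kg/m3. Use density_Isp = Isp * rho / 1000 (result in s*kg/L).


rho*Isp = 392 * 1413 / 1000 = 554 s*kg/L

554 s*kg/L


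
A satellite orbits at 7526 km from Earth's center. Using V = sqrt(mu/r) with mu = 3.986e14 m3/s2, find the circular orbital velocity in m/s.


V = sqrt(3.986e14 / 7526000) = 7278 m/s

7278 m/s


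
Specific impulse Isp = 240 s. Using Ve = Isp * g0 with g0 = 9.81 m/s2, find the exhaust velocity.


Ve = Isp * g0 = 240 * 9.81 = 2354.4 m/s

2354.4 m/s


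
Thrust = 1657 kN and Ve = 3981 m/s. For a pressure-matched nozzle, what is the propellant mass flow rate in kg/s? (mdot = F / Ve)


mdot = F / Ve = 1657000 / 3981 = 416.2 kg/s

416.2 kg/s


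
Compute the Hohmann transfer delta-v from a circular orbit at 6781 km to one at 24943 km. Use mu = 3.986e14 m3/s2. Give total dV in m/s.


V1 = sqrt(mu/r1) = 7666.93 m/s
dV1 = V1*(sqrt(2*r2/(r1+r2)) - 1) = 1947.35 m/s
V2 = sqrt(mu/r2) = 3997.55 m/s
dV2 = V2*(1 - sqrt(2*r1/(r1+r2))) = 1383.81 m/s
Total dV = 3331 m/s

3331 m/s


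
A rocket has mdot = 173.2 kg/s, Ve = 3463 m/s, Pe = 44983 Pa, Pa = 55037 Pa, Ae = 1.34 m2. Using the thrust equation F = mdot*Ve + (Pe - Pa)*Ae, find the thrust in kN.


F = 173.2 * 3463 + (44983 - 55037) * 1.34 = 586319.0 N = 586.3 kN

586.3 kN


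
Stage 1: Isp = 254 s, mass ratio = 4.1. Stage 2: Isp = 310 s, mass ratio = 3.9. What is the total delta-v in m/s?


dV1 = 254 * 9.81 * ln(4.1) = 3515.8 m/s
dV2 = 310 * 9.81 * ln(3.9) = 4138.9 m/s
Total dV = 3515.8 + 4138.9 = 7654.7 m/s ~ 7655 m/s

7655 m/s


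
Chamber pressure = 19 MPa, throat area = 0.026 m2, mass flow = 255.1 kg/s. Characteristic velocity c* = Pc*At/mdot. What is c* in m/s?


c* = 19e6 * 0.026 / 255.1 = 1936 m/s

1936 m/s


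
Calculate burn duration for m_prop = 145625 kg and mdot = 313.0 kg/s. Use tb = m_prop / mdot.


tb = 145625 / 313.0 = 465.3 s

465.3 s


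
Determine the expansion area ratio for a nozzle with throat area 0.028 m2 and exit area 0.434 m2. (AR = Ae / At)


AR = 0.434 / 0.028 = 15.5

15.5


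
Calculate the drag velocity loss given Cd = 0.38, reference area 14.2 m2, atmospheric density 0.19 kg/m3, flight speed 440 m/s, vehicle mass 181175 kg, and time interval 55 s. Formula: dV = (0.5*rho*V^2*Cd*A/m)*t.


D = 0.5 * 0.19 * 440^2 * 0.38 * 14.2 = 99243.23 N
a = 99243.23 / 181175 = 0.5478 m/s2
dV = 0.5478 * 55 = 30.1 m/s

30.1 m/s


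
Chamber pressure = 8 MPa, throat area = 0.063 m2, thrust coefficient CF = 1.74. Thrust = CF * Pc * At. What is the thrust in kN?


F = 1.74 * 8e6 * 0.063 = 876960.0 N = 877.0 kN

877.0 kN


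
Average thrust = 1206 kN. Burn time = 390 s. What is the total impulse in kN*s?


It = 1206 * 390 = 470340 kN*s

470340 kN*s


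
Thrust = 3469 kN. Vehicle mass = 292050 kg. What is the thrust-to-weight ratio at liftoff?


TWR = 3469000 / (292050 * 9.81) = 1.21

1.21


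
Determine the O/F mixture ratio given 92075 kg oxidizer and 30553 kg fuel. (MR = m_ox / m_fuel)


MR = 92075 / 30553 = 3.01

3.01


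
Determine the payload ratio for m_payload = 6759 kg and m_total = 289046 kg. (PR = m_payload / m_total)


PR = 6759 / 289046 = 0.0234

0.0234


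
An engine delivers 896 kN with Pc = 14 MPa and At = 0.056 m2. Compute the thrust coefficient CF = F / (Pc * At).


CF = 896000 / (14e6 * 0.056) = 1.14

1.14


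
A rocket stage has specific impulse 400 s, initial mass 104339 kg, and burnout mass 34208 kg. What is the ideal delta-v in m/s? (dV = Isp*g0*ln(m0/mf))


Ve = 400 * 9.81 = 3924.0 m/s
dV = 3924.0 * ln(104339/34208) = 4376 m/s

4376 m/s


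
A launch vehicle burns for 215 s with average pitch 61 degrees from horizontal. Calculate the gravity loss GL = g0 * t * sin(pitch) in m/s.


GL = 9.81 * 215 * sin(61 deg) = 1845 m/s

1845 m/s


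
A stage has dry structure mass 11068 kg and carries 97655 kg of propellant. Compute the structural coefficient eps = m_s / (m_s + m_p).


eps = 11068 / (11068 + 97655) = 0.1018

0.1018


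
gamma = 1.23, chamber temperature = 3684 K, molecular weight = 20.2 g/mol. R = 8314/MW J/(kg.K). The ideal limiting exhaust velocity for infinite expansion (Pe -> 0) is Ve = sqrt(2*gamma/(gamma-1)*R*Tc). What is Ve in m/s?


R = 8314 / 20.2 = 411.58 J/(kg.K)
Ve = sqrt(2 * 1.23 / (1.23 - 1) * 411.58 * 3684) = 4027 m/s

4027 m/s


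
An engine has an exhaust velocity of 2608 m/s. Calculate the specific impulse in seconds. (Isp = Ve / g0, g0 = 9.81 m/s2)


Isp = Ve / g0 = 2608 / 9.81 = 265.9 s

265.9 s


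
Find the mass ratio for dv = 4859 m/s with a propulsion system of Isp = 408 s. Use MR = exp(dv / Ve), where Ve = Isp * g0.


Ve = 408 * 9.81 = 4002.48 m/s
MR = exp(4859 / 4002.48) = 3.367

3.367


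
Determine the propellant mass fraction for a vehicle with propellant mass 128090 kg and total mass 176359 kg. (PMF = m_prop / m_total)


PMF = 128090 / 176359 = 0.726

0.726


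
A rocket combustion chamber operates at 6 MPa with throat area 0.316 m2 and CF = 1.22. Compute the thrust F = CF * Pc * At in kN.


F = 1.22 * 6e6 * 0.316 = 2.3131e+06 N = 2313.1 kN

2313.1 kN


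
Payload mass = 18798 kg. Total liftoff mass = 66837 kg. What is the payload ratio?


PR = 18798 / 66837 = 0.2813

0.2813


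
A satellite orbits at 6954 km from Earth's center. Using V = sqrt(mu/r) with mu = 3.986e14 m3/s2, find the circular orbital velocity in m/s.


V = sqrt(3.986e14 / 6954000) = 7571 m/s

7571 m/s


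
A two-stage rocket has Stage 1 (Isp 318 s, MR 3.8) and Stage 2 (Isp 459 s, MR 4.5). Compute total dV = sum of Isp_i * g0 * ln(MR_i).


dV1 = 318 * 9.81 * ln(3.8) = 4164.6 m/s
dV2 = 459 * 9.81 * ln(4.5) = 6772.5 m/s
Total dV = 4164.6 + 6772.5 = 10937.1 m/s ~ 10937 m/s

10937 m/s


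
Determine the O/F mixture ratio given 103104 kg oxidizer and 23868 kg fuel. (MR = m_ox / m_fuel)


MR = 103104 / 23868 = 4.32

4.32


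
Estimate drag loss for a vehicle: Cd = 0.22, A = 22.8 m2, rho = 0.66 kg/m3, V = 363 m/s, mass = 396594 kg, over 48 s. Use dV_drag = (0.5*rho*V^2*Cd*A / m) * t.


D = 0.5 * 0.66 * 363^2 * 0.22 * 22.8 = 218114.59 N
a = 218114.59 / 396594 = 0.55 m/s2
dV = 0.55 * 48 = 26.4 m/s

26.4 m/s


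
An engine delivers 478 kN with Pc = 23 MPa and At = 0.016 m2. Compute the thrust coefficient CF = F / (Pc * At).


CF = 478000 / (23e6 * 0.016) = 1.3

1.3


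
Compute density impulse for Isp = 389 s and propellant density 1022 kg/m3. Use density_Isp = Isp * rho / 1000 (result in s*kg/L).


rho*Isp = 389 * 1022 / 1000 = 398 s*kg/L

398 s*kg/L


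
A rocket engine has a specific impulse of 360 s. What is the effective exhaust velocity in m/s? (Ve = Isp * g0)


Ve = Isp * g0 = 360 * 9.81 = 3531.6 m/s

3531.6 m/s


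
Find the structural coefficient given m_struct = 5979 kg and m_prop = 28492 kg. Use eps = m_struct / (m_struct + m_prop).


eps = 5979 / (5979 + 28492) = 0.1735

0.1735


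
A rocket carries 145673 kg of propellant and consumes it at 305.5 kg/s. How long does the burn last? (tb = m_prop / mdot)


tb = 145673 / 305.5 = 476.8 s

476.8 s


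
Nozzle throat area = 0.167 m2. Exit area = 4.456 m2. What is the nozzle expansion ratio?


AR = 4.456 / 0.167 = 26.7

26.7


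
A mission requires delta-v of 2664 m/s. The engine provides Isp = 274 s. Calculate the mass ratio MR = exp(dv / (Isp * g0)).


Ve = 274 * 9.81 = 2687.94 m/s
MR = exp(2664 / 2687.94) = 2.694

2.694


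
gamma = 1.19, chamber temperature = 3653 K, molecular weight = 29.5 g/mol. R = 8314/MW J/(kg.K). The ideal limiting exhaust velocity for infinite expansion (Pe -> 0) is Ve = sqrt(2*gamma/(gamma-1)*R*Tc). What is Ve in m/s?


R = 8314 / 29.5 = 281.83 J/(kg.K)
Ve = sqrt(2 * 1.19 / (1.19 - 1) * 281.83 * 3653) = 3591 m/s

3591 m/s


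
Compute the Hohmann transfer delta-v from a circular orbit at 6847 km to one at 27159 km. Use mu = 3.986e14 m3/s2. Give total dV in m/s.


V1 = sqrt(mu/r1) = 7629.89 m/s
dV1 = V1*(sqrt(2*r2/(r1+r2)) - 1) = 2013.12 m/s
V2 = sqrt(mu/r2) = 3831.0 m/s
dV2 = V2*(1 - sqrt(2*r1/(r1+r2))) = 1399.92 m/s
Total dV = 3413 m/s

3413 m/s


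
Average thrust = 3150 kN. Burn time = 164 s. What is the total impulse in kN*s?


It = 3150 * 164 = 516600 kN*s

516600 kN*s


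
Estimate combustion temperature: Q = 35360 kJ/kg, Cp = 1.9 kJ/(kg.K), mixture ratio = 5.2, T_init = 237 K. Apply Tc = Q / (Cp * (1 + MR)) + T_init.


Tc = 35360 / (1.9 * (1 + 5.2)) + 237 = 3239 K

3239 K


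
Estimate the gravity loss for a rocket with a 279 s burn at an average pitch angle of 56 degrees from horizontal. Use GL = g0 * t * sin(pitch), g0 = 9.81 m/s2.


GL = 9.81 * 279 * sin(56 deg) = 2269 m/s

2269 m/s


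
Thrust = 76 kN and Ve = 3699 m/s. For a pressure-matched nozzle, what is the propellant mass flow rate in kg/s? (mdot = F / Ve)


mdot = F / Ve = 76000 / 3699 = 20.5 kg/s

20.5 kg/s


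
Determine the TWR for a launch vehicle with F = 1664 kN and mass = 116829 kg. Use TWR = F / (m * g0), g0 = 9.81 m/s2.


TWR = 1664000 / (116829 * 9.81) = 1.45

1.45


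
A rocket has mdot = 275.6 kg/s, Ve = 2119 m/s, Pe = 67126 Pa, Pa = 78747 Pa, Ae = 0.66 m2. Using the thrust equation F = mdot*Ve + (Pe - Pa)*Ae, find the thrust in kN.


F = 275.6 * 2119 + (67126 - 78747) * 0.66 = 576327.0 N = 576.3 kN

576.3 kN


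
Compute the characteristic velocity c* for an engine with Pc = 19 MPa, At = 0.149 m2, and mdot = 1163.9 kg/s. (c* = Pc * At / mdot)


c* = 19e6 * 0.149 / 1163.9 = 2432 m/s

2432 m/s


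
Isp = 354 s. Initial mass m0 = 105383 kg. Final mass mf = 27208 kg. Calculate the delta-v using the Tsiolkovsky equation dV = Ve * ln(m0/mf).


Ve = 354 * 9.81 = 3472.74 m/s
dV = 3472.74 * ln(105383/27208) = 4702 m/s

4702 m/s


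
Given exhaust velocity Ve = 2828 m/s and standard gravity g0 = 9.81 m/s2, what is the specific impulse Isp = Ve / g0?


Isp = Ve / g0 = 2828 / 9.81 = 288.3 s

288.3 s


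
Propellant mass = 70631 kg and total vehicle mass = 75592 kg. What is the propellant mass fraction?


PMF = 70631 / 75592 = 0.934

0.934


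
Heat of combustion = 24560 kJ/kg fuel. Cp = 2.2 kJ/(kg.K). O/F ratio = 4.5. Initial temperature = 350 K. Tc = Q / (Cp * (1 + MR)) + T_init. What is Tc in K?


Tc = 24560 / (2.2 * (1 + 4.5)) + 350 = 2380 K

2380 K


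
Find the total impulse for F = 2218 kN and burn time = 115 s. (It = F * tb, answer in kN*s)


It = 2218 * 115 = 255070 kN*s

255070 kN*s


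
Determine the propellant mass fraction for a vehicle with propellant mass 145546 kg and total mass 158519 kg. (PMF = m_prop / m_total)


PMF = 145546 / 158519 = 0.918

0.918


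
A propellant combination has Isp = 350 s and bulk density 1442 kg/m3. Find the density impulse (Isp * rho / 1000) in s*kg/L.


rho*Isp = 350 * 1442 / 1000 = 505 s*kg/L

505 s*kg/L


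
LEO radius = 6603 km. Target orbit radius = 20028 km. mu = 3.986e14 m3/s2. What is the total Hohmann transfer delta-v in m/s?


V1 = sqrt(mu/r1) = 7769.59 m/s
dV1 = V1*(sqrt(2*r2/(r1+r2)) - 1) = 1759.21 m/s
V2 = sqrt(mu/r2) = 4461.18 m/s
dV2 = V2*(1 - sqrt(2*r1/(r1+r2))) = 1319.65 m/s
Total dV = 3079 m/s

3079 m/s


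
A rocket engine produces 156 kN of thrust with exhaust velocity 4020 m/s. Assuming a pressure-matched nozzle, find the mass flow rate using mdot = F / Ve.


mdot = F / Ve = 156000 / 4020 = 38.8 kg/s

38.8 kg/s


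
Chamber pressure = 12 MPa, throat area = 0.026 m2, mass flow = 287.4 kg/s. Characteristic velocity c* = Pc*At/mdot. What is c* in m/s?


c* = 12e6 * 0.026 / 287.4 = 1086 m/s

1086 m/s


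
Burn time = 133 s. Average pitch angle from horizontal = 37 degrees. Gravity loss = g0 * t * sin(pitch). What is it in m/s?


GL = 9.81 * 133 * sin(37 deg) = 785 m/s

785 m/s


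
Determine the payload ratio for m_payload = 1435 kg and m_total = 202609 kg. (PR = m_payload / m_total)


PR = 1435 / 202609 = 0.0071

0.0071


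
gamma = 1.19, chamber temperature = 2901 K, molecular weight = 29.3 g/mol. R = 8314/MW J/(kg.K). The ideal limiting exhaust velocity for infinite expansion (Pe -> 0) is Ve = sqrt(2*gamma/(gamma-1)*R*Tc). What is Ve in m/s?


R = 8314 / 29.3 = 283.75 J/(kg.K)
Ve = sqrt(2 * 1.19 / (1.19 - 1) * 283.75 * 2901) = 3211 m/s

3211 m/s


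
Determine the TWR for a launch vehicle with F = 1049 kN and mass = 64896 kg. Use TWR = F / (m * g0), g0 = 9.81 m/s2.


TWR = 1049000 / (64896 * 9.81) = 1.65

1.65


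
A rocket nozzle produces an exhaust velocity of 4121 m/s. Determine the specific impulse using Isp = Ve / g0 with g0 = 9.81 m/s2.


Isp = Ve / g0 = 4121 / 9.81 = 420.1 s

420.1 s


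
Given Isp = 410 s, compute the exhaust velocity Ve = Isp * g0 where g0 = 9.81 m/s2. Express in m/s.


Ve = Isp * g0 = 410 * 9.81 = 4022.1 m/s

4022.1 m/s


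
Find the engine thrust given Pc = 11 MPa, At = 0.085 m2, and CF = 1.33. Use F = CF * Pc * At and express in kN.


F = 1.33 * 11e6 * 0.085 = 1.2436e+06 N = 1243.5 kN

1243.5 kN


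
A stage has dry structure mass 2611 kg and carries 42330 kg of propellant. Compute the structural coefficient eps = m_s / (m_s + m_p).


eps = 2611 / (2611 + 42330) = 0.0581

0.0581


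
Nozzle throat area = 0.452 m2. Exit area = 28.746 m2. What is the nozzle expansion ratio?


AR = 28.746 / 0.452 = 63.6

63.6


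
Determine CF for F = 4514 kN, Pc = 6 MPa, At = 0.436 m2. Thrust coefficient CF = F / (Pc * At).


CF = 4514000 / (6e6 * 0.436) = 1.73

1.73


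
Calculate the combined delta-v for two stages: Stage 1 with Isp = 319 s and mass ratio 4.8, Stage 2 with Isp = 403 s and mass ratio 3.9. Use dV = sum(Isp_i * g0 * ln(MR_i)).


dV1 = 319 * 9.81 * ln(4.8) = 4908.8 m/s
dV2 = 403 * 9.81 * ln(3.9) = 5380.5 m/s
Total dV = 4908.8 + 5380.5 = 10289.3 m/s ~ 10289 m/s

10289 m/s


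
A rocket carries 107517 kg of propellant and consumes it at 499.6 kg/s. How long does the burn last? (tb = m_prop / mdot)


tb = 107517 / 499.6 = 215.2 s

215.2 s


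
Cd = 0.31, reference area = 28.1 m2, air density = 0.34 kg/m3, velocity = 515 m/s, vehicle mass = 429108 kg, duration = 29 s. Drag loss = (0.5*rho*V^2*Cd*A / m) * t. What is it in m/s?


D = 0.5 * 0.34 * 515^2 * 0.31 * 28.1 = 392763.75 N
a = 392763.75 / 429108 = 0.9153 m/s2
dV = 0.9153 * 29 = 26.5 m/s

26.5 m/s


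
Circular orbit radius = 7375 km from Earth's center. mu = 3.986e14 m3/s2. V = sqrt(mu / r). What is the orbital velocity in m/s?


V = sqrt(3.986e14 / 7375000) = 7352 m/s

7352 m/s


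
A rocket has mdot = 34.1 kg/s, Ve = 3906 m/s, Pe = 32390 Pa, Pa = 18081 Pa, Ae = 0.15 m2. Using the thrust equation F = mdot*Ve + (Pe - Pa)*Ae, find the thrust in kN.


F = 34.1 * 3906 + (32390 - 18081) * 0.15 = 135341.0 N = 135.3 kN

135.3 kN


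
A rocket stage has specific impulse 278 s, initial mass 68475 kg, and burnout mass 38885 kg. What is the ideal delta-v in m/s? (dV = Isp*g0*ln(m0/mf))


Ve = 278 * 9.81 = 2727.18 m/s
dV = 2727.18 * ln(68475/38885) = 1543 m/s

1543 m/s


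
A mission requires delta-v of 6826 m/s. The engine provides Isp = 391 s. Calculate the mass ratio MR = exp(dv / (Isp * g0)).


Ve = 391 * 9.81 = 3835.71 m/s
MR = exp(6826 / 3835.71) = 5.927

5.927


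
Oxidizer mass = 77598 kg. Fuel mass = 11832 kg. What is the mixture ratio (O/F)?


MR = 77598 / 11832 = 6.56

6.56


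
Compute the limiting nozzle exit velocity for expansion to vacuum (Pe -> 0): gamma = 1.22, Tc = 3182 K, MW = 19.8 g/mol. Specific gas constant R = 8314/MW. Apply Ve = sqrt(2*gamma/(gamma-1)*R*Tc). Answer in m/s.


R = 8314 / 19.8 = 419.9 J/(kg.K)
Ve = sqrt(2 * 1.22 / (1.22 - 1) * 419.9 * 3182) = 3850 m/s

3850 m/s


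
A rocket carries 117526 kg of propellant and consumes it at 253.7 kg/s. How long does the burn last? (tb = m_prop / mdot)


tb = 117526 / 253.7 = 463.2 s

463.2 s


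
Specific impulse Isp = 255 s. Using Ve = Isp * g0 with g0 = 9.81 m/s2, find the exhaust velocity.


Ve = Isp * g0 = 255 * 9.81 = 2501.6 m/s

2501.6 m/s


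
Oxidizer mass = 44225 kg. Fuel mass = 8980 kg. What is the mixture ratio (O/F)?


MR = 44225 / 8980 = 4.92

4.92


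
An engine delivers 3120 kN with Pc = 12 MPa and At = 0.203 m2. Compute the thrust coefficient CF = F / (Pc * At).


CF = 3120000 / (12e6 * 0.203) = 1.28

1.28


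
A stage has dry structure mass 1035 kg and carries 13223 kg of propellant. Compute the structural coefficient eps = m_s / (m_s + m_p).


eps = 1035 / (1035 + 13223) = 0.0726

0.0726


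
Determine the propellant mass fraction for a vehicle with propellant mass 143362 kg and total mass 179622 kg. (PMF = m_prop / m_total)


PMF = 143362 / 179622 = 0.798

0.798


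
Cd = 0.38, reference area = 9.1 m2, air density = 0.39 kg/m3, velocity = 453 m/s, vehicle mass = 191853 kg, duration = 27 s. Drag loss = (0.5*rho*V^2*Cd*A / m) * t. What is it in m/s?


D = 0.5 * 0.39 * 453^2 * 0.38 * 9.1 = 138374.48 N
a = 138374.48 / 191853 = 0.7213 m/s2
dV = 0.7213 * 27 = 19.5 m/s

19.5 m/s


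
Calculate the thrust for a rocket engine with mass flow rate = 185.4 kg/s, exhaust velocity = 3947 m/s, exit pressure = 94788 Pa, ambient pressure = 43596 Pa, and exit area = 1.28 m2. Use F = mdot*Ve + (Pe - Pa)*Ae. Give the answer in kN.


F = 185.4 * 3947 + (94788 - 43596) * 1.28 = 797300.0 N = 797.3 kN

797.3 kN


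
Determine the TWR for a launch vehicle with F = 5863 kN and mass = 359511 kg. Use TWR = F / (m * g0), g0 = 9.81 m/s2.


TWR = 5863000 / (359511 * 9.81) = 1.66

1.66


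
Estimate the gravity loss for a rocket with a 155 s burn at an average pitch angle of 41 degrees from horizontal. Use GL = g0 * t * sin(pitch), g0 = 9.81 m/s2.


GL = 9.81 * 155 * sin(41 deg) = 998 m/s

998 m/s


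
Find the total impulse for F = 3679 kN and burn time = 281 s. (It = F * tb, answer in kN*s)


It = 3679 * 281 = 1033799 kN*s

1033799 kN*s


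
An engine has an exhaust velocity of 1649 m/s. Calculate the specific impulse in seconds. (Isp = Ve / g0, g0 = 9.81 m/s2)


Isp = Ve / g0 = 1649 / 9.81 = 168.1 s

168.1 s


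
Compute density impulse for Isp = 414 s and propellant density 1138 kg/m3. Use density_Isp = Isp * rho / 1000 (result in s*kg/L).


rho*Isp = 414 * 1138 / 1000 = 471 s*kg/L

471 s*kg/L


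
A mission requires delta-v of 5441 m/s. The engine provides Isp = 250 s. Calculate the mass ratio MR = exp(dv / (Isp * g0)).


Ve = 250 * 9.81 = 2452.5 m/s
MR = exp(5441 / 2452.5) = 9.194

9.194


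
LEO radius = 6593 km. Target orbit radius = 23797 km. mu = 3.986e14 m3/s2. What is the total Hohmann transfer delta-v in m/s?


V1 = sqrt(mu/r1) = 7775.48 m/s
dV1 = V1*(sqrt(2*r2/(r1+r2)) - 1) = 1955.08 m/s
V2 = sqrt(mu/r2) = 4092.68 m/s
dV2 = V2*(1 - sqrt(2*r1/(r1+r2))) = 1396.81 m/s
Total dV = 3352 m/s

3352 m/s


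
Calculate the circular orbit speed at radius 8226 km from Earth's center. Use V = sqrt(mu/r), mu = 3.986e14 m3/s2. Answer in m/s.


V = sqrt(3.986e14 / 8226000) = 6961 m/s

6961 m/s


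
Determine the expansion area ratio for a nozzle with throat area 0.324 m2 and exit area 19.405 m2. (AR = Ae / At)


AR = 19.405 / 0.324 = 59.9

59.9


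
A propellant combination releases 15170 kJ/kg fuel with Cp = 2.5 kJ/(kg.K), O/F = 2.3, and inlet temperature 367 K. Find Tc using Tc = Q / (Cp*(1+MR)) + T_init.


Tc = 15170 / (2.5 * (1 + 2.3)) + 367 = 2206 K

2206 K


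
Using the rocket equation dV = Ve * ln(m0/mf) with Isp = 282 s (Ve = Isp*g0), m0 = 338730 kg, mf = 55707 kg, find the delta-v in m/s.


Ve = 282 * 9.81 = 2766.42 m/s
dV = 2766.42 * ln(338730/55707) = 4994 m/s

4994 m/s
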